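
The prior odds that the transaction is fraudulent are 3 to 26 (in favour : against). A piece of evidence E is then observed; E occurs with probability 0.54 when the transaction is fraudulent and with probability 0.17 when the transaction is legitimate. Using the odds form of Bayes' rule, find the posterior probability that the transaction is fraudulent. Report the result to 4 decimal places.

Posterior probability ≈ 0.2682

Prior odds = 3/26 = 0.11538. In log-odds, ln(0.11538) = -2.1595.
Add log likelihood ratio: ln(3.1765) = 1.1558.
Posterior log-odds = -1.0037, so posterior odds = exp(-1.0037) = 0.36652. Converting, P(H|E) = 0.36652/1.3665 = 0.2682.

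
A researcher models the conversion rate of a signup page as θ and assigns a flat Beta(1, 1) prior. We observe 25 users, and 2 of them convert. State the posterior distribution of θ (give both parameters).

The binomial likelihood is conjugate to the Beta prior: with 2 successes and 23 failures, the posterior is Beta(1+2, 1+23) = Beta(3, 24).

Posterior: Beta(3, 24)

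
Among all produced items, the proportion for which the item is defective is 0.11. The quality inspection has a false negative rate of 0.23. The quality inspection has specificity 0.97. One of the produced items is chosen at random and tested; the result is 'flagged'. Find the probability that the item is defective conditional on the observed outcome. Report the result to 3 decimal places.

P(H | E) ≈ 0.760

Write H for 'the item is defective'. Prior odds H:¬H = 0.11/0.89 = 0.12360. For the 'flagged' outcome, the likelihood ratio is 0.77/0.03 = 25.667.
Posterior odds = 0.12360 × 25.667 = 3.1723, so P(H|E) = 3.1723/(1+3.1723) = 0.760.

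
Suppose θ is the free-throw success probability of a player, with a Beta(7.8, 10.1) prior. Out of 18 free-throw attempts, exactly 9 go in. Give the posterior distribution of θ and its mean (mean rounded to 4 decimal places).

Observing 9 successes and 9 failures updates Beta(7.8, 10.1) by adding the success and failure counts to the two shape parameters: α = 7.8+9 = 16.8, β = 10.1+9 = 19.1.
E[θ | data] = 16.8/(16.8+19.1) = 0.4680.

Posterior: Beta(16.8, 19.1); mean ≈ 0.4680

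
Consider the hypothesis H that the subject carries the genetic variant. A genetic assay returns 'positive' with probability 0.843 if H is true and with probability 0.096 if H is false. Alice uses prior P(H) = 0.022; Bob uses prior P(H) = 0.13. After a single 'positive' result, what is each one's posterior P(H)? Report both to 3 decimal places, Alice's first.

P('+'|H) = 0.843, P('+'|¬H) = 0.096.
Alice: numerator 0.843·0.022 = 0.018546; evidence = 0.018546+0.096·0.978 = 0.11243; posterior = 0.165.
Bob: numerator 0.843·0.13 = 0.10959; evidence = 0.10959+0.096·0.87 = 0.19311; posterior = 0.568.

Alice: 0.165; Bob: 0.568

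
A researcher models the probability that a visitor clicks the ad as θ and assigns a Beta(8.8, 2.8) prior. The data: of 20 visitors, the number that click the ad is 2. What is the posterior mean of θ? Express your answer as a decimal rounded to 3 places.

The binomial likelihood is conjugate to the Beta prior: with 2 successes and 18 failures, the posterior is Beta(8.8+2, 2.8+18) = Beta(10.8, 20.8).
Posterior mean = α/(α+β) = 10.8/31.6 = 0.342.

Posterior mean ≈ 0.342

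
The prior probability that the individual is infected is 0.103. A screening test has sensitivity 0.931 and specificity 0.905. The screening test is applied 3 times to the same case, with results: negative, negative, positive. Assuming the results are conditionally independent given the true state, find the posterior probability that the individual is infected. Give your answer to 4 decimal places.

Posterior P(H) ≈ 0.0065

With H the event that the individual is infected, the joint likelihood of the observed sequence is P(data|H) = 0.069·0.069·0.931 = 0.0044325 and P(data|¬H) = 0.905·0.905·0.095 = 0.077807.
Bayes: P(H|data) = 0.103·0.0044325 / (0.103·0.0044325 + 0.897·0.077807) = 0.00045655/0.070250 = 0.0065.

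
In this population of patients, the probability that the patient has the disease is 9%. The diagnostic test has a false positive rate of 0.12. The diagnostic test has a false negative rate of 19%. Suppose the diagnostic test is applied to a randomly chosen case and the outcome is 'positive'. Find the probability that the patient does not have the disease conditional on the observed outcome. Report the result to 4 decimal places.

P(¬H | E) ≈ 0.5997

Let H be the event that the patient has the disease. P(H) = 0.09, so P(¬H) = 0.91. With E the 'positive' result, P(E|H) = 0.81 and P(E|¬H) = 0.12.
P(E) = 0.81·0.09 + 0.12·0.91 = 0.072900 + 0.10920 = 0.18210.
By Bayes' theorem, P(H|E) = 0.072900 / 0.18210 = 0.4003. Hence P(¬H|E) = 1 − 0.4003 = 0.5997.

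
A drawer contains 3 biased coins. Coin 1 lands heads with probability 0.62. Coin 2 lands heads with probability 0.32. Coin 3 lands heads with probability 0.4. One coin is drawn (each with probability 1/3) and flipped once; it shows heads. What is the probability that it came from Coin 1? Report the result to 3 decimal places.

Tabulate prior·likelihood by source: [1] prior 0.333333, lik 0.62, product 0.2067; [2] prior 0.333333, lik 0.32, product 0.1067; [3] prior 0.333333, lik 0.4, product 0.1333.
Normalizing constant = 0.44667; the posterior for Coin 1 is its product over the sum, 0.2067/0.44667 = 0.463.

Posterior probability ≈ 0.463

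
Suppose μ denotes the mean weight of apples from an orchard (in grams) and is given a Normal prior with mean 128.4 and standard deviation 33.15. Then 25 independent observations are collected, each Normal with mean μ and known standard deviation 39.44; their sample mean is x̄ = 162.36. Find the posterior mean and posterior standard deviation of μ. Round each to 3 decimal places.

Prior precision 1/τ₀² = 1/33.15² = 0.00090998; data precision n/σ² = 25/39.44² = 0.0160719.
Posterior precision = 0.00090998 + 0.0160719 = 0.0169818, giving posterior SD = 1/√0.0169818 = 7.674.
Posterior mean = (0.00090998·128.4 + 0.0160719·162.36) / 0.0169818 = 160.540.

Posterior mean ≈ 160.540; posterior SD ≈ 7.674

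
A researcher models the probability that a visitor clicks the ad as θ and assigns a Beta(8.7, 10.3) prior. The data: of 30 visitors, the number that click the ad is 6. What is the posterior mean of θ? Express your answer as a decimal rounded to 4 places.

Observing 6 successes and 24 failures updates Beta(8.7, 10.3) by adding the success and failure counts to the two shape parameters: α = 8.7+6 = 14.7, β = 10.3+24 = 34.3.
Posterior mean = α/(α+β) = 14.7/49 = 0.3000.

Posterior mean ≈ 0.3000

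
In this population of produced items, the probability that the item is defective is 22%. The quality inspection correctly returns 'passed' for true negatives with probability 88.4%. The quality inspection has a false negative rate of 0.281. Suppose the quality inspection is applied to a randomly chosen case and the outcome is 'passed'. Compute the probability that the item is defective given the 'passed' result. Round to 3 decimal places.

Let H be the event that the item is defective. P(H) = 0.22, so P(¬H) = 0.78. With E the 'passed' result, P(E|H) = 0.281 and P(E|¬H) = 0.884.
P(E) = 0.281·0.22 + 0.884·0.78 = 0.061820 + 0.68952 = 0.75134.
By Bayes' theorem, P(H|E) = 0.061820 / 0.75134 = 0.082.

P(H | E) ≈ 0.082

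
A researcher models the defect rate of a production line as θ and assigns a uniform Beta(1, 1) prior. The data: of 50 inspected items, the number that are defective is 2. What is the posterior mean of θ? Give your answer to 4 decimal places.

Posterior mean ≈ 0.0577

Observing 2 successes and 48 failures updates Beta(1, 1) by adding the success and failure counts to the two shape parameters: α = 1+2 = 3, β = 1+48 = 49.
Posterior mean = α/(α+β) = 3/52 = 0.0577.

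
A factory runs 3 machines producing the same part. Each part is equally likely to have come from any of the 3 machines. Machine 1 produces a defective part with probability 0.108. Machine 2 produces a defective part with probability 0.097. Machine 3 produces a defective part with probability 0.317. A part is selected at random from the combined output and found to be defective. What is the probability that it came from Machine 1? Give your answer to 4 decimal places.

Posterior probability ≈ 0.2069

P(defective|M1) = 0.108; P(defective|M2) = 0.097; P(defective|M3) = 0.317.
Prior × likelihood for each source: 0.333333·0.108=0.03600, 0.333333·0.097=0.03233, 0.333333·0.317=0.1057. Summing gives P(defective) = 0.17400.
P(Machine 1 | defective) = 0.03600 / 0.17400 = 0.2069.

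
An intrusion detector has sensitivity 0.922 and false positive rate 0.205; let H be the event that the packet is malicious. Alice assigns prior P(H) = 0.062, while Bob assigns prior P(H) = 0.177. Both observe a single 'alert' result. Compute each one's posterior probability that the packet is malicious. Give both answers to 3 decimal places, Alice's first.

Alice: 0.229; Bob: 0.492

The likelihood ratio for an 'alert' result is 0.922/0.205 = 4.4976.
Alice: prior odds 0.062/0.938 = 0.066098; posterior odds 0.29728; posterior probability 0.229.
Bob: prior odds 0.177/0.823 = 0.21507; posterior odds 0.96728; posterior probability 0.492.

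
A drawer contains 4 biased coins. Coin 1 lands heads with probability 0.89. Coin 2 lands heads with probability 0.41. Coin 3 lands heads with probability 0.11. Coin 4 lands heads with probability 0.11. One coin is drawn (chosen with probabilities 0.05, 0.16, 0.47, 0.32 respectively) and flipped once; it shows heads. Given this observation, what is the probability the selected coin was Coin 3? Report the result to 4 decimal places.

Posterior probability ≈ 0.2624

P(heads|C1) = 0.89; P(heads|C2) = 0.41; P(heads|C3) = 0.11; P(heads|C4) = 0.11.
Prior × likelihood for each source: 0.05·0.89=0.04450, 0.16·0.41=0.06560, 0.47·0.11=0.05170, 0.32·0.11=0.03520. Summing gives P(heads) = 0.19700.
P(Coin 3 | heads) = 0.05170 / 0.19700 = 0.2624.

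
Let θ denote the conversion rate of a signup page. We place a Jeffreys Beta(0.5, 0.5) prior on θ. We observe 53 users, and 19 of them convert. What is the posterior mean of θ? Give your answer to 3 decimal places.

The binomial likelihood is conjugate to the Beta prior: with 19 successes and 34 failures, the posterior is Beta(0.5+19, 0.5+34) = Beta(19.5, 34.5).
Posterior mean = α/(α+β) = 19.5/54 = 0.361.

Posterior mean ≈ 0.361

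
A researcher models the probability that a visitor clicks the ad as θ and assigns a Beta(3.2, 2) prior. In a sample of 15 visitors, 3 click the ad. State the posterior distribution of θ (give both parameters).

Observing 3 successes and 12 failures updates Beta(3.2, 2) by adding the success and failure counts to the two shape parameters: α = 3.2+3 = 6.2, β = 2+12 = 14.

Posterior: Beta(6.2, 14)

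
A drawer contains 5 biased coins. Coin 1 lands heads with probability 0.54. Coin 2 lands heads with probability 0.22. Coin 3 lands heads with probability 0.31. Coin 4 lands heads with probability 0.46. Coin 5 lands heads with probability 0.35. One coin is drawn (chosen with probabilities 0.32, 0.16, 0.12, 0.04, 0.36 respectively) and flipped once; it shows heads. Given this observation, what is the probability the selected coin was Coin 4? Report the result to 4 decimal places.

P(heads|C1) = 0.54; P(heads|C2) = 0.22; P(heads|C3) = 0.31; P(heads|C4) = 0.46; P(heads|C5) = 0.35.
Prior × likelihood for each source: 0.32·0.54=0.1728, 0.16·0.22=0.03520, 0.12·0.31=0.03720, 0.04·0.46=0.01840, 0.36·0.35=0.1260. Summing gives P(heads) = 0.38960.
P(Coin 4 | heads) = 0.01840 / 0.38960 = 0.0472.

Posterior probability ≈ 0.0472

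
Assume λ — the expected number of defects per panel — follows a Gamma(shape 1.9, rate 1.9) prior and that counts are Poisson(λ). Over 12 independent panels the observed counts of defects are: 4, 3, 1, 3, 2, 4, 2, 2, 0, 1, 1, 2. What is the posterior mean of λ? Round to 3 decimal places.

Posterior mean ≈ 1.935

Total count ∑xᵢ = 25 over n = 12 panels.
Gamma is conjugate to the Poisson likelihood: posterior is Gamma(shape = 1.9+25 = 26.9, rate = 1.9+12 = 13.9).
E[λ | data] = 26.9/13.9 = 1.935.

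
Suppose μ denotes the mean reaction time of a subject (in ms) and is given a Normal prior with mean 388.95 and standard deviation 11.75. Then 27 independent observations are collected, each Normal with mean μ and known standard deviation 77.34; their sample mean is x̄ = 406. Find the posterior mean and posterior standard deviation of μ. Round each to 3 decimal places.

Prior precision 1/τ₀² = 1/11.75² = 0.00724310; data precision n/σ² = 27/77.34² = 0.00451394.
Posterior precision = 0.00724310 + 0.00451394 = 0.0117570, giving posterior SD = 1/√0.0117570 = 9.223.
Posterior mean = (0.00724310·388.95 + 0.00451394·406) / 0.0117570 = 395.496.

Posterior mean ≈ 395.496; posterior SD ≈ 9.223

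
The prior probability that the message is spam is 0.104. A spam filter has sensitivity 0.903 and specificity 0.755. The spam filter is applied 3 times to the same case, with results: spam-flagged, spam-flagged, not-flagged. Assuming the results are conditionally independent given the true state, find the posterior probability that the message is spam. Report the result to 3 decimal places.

Posterior P(H) ≈ 0.168

With H the event that the message is spam, the joint likelihood of the observed sequence is P(data|H) = 0.903·0.903·0.097 = 0.079095 and P(data|¬H) = 0.245·0.245·0.755 = 0.045319.
Bayes: P(H|data) = 0.104·0.079095 / (0.104·0.079095 + 0.896·0.045319) = 0.0082258/0.048832 = 0.1685.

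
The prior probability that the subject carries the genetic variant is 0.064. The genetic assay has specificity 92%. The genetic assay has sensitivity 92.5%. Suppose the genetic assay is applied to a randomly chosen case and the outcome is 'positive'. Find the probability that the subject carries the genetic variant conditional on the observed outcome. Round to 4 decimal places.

Let H be the event that the subject carries the genetic variant. P(H) = 0.064, so P(¬H) = 0.936. With E the 'positive' result, P(E|H) = 0.925 and P(E|¬H) = 0.08.
P(E) = 0.925·0.064 + 0.08·0.936 = 0.059200 + 0.074880 = 0.13408.
By Bayes' theorem, P(H|E) = 0.059200 / 0.13408 = 0.4415.

P(H | E) ≈ 0.4415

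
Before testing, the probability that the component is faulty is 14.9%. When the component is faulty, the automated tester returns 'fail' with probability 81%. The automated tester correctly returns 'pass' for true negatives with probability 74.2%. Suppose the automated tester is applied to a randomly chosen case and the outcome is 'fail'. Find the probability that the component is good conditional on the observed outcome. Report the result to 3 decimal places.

P(¬H | E) ≈ 0.645

Let H be the event that the component is faulty. P(H) = 0.149, so P(¬H) = 0.851. With E the 'fail' result, P(E|H) = 0.81 and P(E|¬H) = 0.258.
P(E) = 0.81·0.149 + 0.258·0.851 = 0.12069 + 0.21956 = 0.34025.
By Bayes' theorem, P(H|E) = 0.12069 / 0.34025 = 0.355. Hence P(¬H|E) = 1 − 0.355 = 0.645.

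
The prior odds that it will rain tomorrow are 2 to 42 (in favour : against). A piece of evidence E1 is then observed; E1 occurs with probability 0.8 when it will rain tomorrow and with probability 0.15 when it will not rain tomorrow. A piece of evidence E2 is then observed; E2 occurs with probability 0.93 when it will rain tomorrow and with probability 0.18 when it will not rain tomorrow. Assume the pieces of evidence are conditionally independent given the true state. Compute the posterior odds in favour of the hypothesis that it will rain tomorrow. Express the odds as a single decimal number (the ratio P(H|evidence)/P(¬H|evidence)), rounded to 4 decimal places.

Prior odds = 2/42 = 0.047619. In log-odds, ln(0.047619) = -3.0445.
Add log likelihood ratios: ln(5.3333) + ln(5.1667) = 3.3162.
Posterior log-odds = 0.27168, so posterior odds = exp(0.27168) = 1.3122.

Posterior odds ≈ 1.3122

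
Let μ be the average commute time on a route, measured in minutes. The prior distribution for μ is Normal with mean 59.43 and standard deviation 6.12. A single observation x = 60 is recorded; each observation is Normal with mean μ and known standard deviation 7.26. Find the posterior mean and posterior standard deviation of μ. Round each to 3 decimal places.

Posterior mean ≈ 59.667; posterior SD ≈ 4.679

Prior precision 1/τ₀² = 1/6.12² = 0.0266991; data precision n/σ² = 1/7.26² = 0.0189726.
Posterior precision = 0.0266991 + 0.0189726 = 0.0456717, giving posterior SD = 1/√0.0456717 = 4.679.
Posterior mean = (0.0266991·59.43 + 0.0189726·60) / 0.0456717 = 59.667.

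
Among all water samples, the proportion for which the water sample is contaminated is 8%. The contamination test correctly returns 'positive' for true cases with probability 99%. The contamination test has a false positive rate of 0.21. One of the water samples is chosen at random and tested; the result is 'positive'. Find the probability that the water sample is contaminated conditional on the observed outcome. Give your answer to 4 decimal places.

P(H | E) ≈ 0.2907

Write H for 'the water sample is contaminated'. Prior odds H:¬H = 0.08/0.92 = 0.086957. For the 'positive' outcome, the likelihood ratio is 0.99/0.21 = 4.7143.
Posterior odds = 0.086957 × 4.7143 = 0.40994, so P(H|E) = 0.40994/(1+0.40994) = 0.2907.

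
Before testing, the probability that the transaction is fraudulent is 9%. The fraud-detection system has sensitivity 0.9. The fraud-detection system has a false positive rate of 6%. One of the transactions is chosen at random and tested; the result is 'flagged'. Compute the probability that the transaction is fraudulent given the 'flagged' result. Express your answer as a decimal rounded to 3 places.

Let H be the event that the transaction is fraudulent. P(H) = 0.09, so P(¬H) = 0.91. With E the 'flagged' result, P(E|H) = 0.9 and P(E|¬H) = 0.06.
P(E) = 0.9·0.09 + 0.06·0.91 = 0.081000 + 0.054600 = 0.13560.
By Bayes' theorem, P(H|E) = 0.081000 / 0.13560 = 0.597.

P(H | E) ≈ 0.597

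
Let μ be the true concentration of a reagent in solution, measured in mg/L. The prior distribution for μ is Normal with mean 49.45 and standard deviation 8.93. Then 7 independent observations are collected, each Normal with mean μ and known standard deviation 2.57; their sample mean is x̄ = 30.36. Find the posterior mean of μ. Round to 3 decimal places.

With known σ, the Normal prior is conjugate. Weight on the data is w = (n/σ²)/(n/σ² + 1/τ₀²) = 1.05982/(1.05982+0.0125400) = 0.98831.
Posterior mean = w·x̄ + (1−w)·μ₀ = 0.98831·30.36 + 0.011694·49.45 = 30.583.

Posterior mean ≈ 30.583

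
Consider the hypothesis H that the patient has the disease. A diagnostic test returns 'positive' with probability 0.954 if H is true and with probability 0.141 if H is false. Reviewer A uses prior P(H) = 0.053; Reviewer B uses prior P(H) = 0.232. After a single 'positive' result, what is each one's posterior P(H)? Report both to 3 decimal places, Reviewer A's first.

P('+'|H) = 0.954, P('+'|¬H) = 0.141.
Reviewer A: numerator 0.954·0.053 = 0.050562; evidence = 0.050562+0.141·0.947 = 0.18409; posterior = 0.275.
Reviewer B: numerator 0.954·0.232 = 0.22133; evidence = 0.22133+0.141·0.768 = 0.32962; posterior = 0.671.

Reviewer A: 0.275; Reviewer B: 0.671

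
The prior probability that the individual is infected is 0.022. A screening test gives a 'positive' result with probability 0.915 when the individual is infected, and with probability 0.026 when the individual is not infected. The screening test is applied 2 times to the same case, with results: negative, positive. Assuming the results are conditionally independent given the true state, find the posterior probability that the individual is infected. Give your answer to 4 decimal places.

Let H be the event that the individual is infected; start with P(H) = 0.022. P('positive'|H) = 0.915, P('positive'|¬H) = 0.026.
Update on result 1 ('negative'): P(H) ← 0.085·0.0220 / (0.085·0.0220 + 0.974·0.9780) = 0.0018700/0.95444 = 0.0020.
Update on result 2 ('positive'): P(H) ← 0.915·0.0020 / (0.915·0.0020 + 0.026·0.9980) = 0.0017927/0.027742 = 0.0646.

Posterior P(H) ≈ 0.0646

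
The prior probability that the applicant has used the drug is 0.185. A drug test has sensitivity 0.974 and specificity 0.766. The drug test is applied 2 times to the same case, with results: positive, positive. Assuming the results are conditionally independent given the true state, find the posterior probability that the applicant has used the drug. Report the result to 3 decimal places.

Posterior P(H) ≈ 0.797

Let H be the event that the applicant has used the drug; start with P(H) = 0.185. P('positive'|H) = 0.974, P('positive'|¬H) = 0.234.
Update on result 1 ('positive'): P(H) ← 0.974·0.1850 / (0.974·0.1850 + 0.234·0.8150) = 0.18019/0.37090 = 0.4858.
Update on result 2 ('positive'): P(H) ← 0.974·0.4858 / (0.974·0.4858 + 0.234·0.5142) = 0.47319/0.59351 = 0.7973.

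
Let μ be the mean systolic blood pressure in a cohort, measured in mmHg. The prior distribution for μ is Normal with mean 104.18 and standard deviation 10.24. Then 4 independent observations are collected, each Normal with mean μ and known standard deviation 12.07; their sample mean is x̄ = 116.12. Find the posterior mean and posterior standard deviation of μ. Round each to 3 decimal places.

Prior precision 1/τ₀² = 1/10.24² = 0.00953674; data precision n/σ² = 4/12.07² = 0.0274565.
Posterior precision = 0.00953674 + 0.0274565 = 0.0369933, giving posterior SD = 1/√0.0369933 = 5.199.
Posterior mean = (0.00953674·104.18 + 0.0274565·116.12) / 0.0369933 = 113.042.

Posterior mean ≈ 113.042; posterior SD ≈ 5.199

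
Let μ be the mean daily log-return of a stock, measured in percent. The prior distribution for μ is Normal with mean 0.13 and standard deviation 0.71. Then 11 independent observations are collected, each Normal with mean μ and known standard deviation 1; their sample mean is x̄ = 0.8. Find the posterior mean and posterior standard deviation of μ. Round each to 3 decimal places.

Posterior mean ≈ 0.698; posterior SD ≈ 0.278

Prior precision 1/τ₀² = 1/0.71² = 1.98373; data precision n/σ² = 11/1² = 11.0000.
Posterior precision = 1.98373 + 11.0000 = 12.9837, giving posterior SD = 1/√12.9837 = 0.278.
Posterior mean = (1.98373·0.13 + 11.0000·0.8) / 12.9837 = 0.698.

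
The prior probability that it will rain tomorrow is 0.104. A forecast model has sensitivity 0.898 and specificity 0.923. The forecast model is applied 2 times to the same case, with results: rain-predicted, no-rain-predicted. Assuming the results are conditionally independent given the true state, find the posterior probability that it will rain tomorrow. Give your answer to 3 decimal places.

Posterior P(H) ≈ 0.130

Let H be the event that it will rain tomorrow; start with P(H) = 0.104. P('rain-predicted'|H) = 0.898, P('rain-predicted'|¬H) = 0.077.
Update on result 1 ('rain-predicted'): P(H) ← 0.898·0.1040 / (0.898·0.1040 + 0.077·0.8960) = 0.093392/0.16238 = 0.5751.
Update on result 2 ('no-rain-predicted'): P(H) ← 0.102·0.5751 / (0.102·0.5751 + 0.923·0.4249) = 0.058663/0.45082 = 0.1301.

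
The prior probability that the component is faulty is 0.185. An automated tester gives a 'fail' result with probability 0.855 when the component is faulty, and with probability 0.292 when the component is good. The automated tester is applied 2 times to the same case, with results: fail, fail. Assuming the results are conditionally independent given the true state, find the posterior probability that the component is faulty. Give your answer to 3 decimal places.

Posterior P(H) ≈ 0.661

Let H be the event that the component is faulty; start with P(H) = 0.185. P('fail'|H) = 0.855, P('fail'|¬H) = 0.292.
Update on result 1 ('fail'): P(H) ← 0.855·0.1850 / (0.855·0.1850 + 0.292·0.8150) = 0.15817/0.39615 = 0.3993.
Update on result 2 ('fail'): P(H) ← 0.855·0.3993 / (0.855·0.3993 + 0.292·0.6007) = 0.34138/0.51679 = 0.6606.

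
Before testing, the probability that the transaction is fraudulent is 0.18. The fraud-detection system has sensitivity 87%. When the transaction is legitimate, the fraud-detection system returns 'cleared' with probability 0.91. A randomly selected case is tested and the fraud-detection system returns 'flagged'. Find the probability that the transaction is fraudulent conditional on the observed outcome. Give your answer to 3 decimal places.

Let H be the event that the transaction is fraudulent. P(H) = 0.18, so P(¬H) = 0.82. With E the 'flagged' result, P(E|H) = 0.87 and P(E|¬H) = 0.09.
P(E) = 0.87·0.18 + 0.09·0.82 = 0.15660 + 0.073800 = 0.23040.
By Bayes' theorem, P(H|E) = 0.15660 / 0.23040 = 0.680.

P(H | E) ≈ 0.680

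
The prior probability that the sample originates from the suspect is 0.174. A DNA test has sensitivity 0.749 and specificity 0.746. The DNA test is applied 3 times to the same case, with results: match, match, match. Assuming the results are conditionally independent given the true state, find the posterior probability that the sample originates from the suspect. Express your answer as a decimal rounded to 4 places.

With H the event that the sample originates from the suspect, the joint likelihood of the observed sequence is P(data|H) = 0.749·0.749·0.749 = 0.42019 and P(data|¬H) = 0.254·0.254·0.254 = 0.016387.
Bayes: P(H|data) = 0.174·0.42019 / (0.174·0.42019 + 0.826·0.016387) = 0.073113/0.086649 = 0.8438.

Posterior P(H) ≈ 0.8438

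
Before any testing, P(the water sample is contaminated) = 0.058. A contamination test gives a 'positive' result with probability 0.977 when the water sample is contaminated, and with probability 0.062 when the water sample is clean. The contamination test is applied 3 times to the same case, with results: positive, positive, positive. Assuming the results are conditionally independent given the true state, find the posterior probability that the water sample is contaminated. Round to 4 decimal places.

With H the event that the water sample is contaminated, the joint likelihood of the observed sequence is P(data|H) = 0.977·0.977·0.977 = 0.93257 and P(data|¬H) = 0.062·0.062·0.062 = 0.00023833.
Bayes: P(H|data) = 0.058·0.93257 / (0.058·0.93257 + 0.942·0.00023833) = 0.054089/0.054314 = 0.9959.

Posterior P(H) ≈ 0.9959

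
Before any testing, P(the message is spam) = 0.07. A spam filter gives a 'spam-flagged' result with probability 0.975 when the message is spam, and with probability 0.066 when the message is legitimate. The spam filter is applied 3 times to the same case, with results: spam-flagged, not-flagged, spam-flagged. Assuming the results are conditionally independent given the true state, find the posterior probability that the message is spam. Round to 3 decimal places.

With H the event that the message is spam, the joint likelihood of the observed sequence is P(data|H) = 0.975·0.025·0.975 = 0.023766 and P(data|¬H) = 0.066·0.934·0.066 = 0.0040685.
Bayes: P(H|data) = 0.07·0.023766 / (0.07·0.023766 + 0.93·0.0040685) = 0.0016636/0.0054473 = 0.3054.

Posterior P(H) ≈ 0.305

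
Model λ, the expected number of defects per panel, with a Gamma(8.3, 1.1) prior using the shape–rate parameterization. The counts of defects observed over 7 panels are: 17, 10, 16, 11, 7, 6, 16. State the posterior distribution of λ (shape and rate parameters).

Posterior: Gamma(shape=91.3, rate=8.1)

The Poisson likelihood adds the total count to the shape and the number of exposure periods to the rate. Here ∑xᵢ = 83 and n = 7, so shape 8.3→91.3 and rate 1.1→8.1.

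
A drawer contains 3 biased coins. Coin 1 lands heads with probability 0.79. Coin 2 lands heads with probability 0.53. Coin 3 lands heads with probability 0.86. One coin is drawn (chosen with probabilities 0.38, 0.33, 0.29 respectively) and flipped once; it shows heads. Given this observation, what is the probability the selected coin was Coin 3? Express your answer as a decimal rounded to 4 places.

Posterior probability ≈ 0.3442

Tabulate prior·likelihood by source: [1] prior 0.38, lik 0.79, product 0.3002; [2] prior 0.33, lik 0.53, product 0.1749; [3] prior 0.29, lik 0.86, product 0.2494.
Normalizing constant = 0.72450; the posterior for Coin 3 is its product over the sum, 0.2494/0.72450 = 0.3442.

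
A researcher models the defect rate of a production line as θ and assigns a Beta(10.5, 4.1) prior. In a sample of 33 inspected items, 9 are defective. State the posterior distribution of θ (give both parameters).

The binomial likelihood is conjugate to the Beta prior: with 9 successes and 24 failures, the posterior is Beta(10.5+9, 4.1+24) = Beta(19.5, 28.1).

Posterior: Beta(19.5, 28.1)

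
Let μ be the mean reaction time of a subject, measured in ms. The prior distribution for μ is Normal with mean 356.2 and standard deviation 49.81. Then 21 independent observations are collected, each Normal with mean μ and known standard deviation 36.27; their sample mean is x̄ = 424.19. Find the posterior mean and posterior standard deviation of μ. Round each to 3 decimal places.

Posterior mean ≈ 422.516; posterior SD ≈ 7.817

Prior precision 1/τ₀² = 1/49.81² = 0.00040306; data precision n/σ² = 21/36.27² = 0.0159634.
Posterior precision = 0.00040306 + 0.0159634 = 0.0163664, giving posterior SD = 1/√0.0163664 = 7.817.
Posterior mean = (0.00040306·356.2 + 0.0159634·424.19) / 0.0163664 = 422.516.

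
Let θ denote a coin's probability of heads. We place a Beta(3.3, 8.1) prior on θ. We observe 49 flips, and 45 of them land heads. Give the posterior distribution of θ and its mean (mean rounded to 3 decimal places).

The binomial likelihood is conjugate to the Beta prior: with 45 successes and 4 failures, the posterior is Beta(3.3+45, 8.1+4) = Beta(48.3, 12.1).
Posterior mean = α/(α+β) = 48.3/60.4 = 0.800.

Posterior: Beta(48.3, 12.1); mean ≈ 0.800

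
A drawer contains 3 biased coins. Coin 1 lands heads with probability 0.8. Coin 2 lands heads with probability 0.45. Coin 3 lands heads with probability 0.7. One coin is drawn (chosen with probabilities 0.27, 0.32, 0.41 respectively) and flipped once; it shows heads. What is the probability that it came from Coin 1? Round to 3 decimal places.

P(heads|C1) = 0.8; P(heads|C2) = 0.45; P(heads|C3) = 0.7.
Prior × likelihood for each source: 0.27·0.8=0.2160, 0.32·0.45=0.1440, 0.41·0.7=0.2870. Summing gives P(heads) = 0.64700.
P(Coin 1 | heads) = 0.2160 / 0.64700 = 0.334.

Posterior probability ≈ 0.334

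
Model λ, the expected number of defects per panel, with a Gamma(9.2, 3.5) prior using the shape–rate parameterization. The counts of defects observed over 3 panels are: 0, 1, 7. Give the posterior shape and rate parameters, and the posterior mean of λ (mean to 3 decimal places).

Total count ∑xᵢ = 8 over n = 3 panels.
Gamma is conjugate to the Poisson likelihood: posterior is Gamma(shape = 9.2+8 = 17.2, rate = 3.5+3 = 6.5).
Posterior mean = shape/rate = 17.2/6.5 = 2.646.

Posterior: Gamma(shape=17.2, rate=6.5); mean ≈ 2.646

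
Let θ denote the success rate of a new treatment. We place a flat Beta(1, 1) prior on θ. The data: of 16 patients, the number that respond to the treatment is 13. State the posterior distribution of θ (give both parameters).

Posterior: Beta(14, 4)

The binomial likelihood is conjugate to the Beta prior: with 13 successes and 3 failures, the posterior is Beta(1+13, 1+3) = Beta(14, 4).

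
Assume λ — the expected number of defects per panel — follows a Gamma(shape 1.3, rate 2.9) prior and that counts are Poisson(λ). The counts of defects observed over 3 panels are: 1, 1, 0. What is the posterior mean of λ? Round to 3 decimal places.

Posterior mean ≈ 0.559

Total count ∑xᵢ = 2 over n = 3 panels.
Gamma is conjugate to the Poisson likelihood: posterior is Gamma(shape = 1.3+2 = 3.3, rate = 2.9+3 = 5.9).
Posterior mean = shape/rate = 3.3/5.9 = 0.559.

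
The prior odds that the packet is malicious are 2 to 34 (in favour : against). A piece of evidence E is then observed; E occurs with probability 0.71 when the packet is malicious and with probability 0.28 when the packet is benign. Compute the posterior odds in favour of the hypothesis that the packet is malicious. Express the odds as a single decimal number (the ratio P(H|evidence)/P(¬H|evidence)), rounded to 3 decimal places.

Posterior odds ≈ 0.149

Prior odds = 2/34 = 0.058824.
Likelihood ratio for E = 0.71/0.28 = 2.5357.
Posterior odds = prior odds × LR = 0.14916.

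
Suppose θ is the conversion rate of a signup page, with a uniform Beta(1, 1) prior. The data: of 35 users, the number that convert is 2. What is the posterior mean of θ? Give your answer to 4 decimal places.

Observing 2 successes and 33 failures updates Beta(1, 1) by adding the success and failure counts to the two shape parameters: α = 1+2 = 3, β = 1+33 = 34.
Posterior mean = α/(α+β) = 3/37 = 0.0811.

Posterior mean ≈ 0.0811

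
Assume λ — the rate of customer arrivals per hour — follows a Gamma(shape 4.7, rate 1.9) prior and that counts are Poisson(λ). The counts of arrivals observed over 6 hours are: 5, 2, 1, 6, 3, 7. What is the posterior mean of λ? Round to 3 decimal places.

Posterior mean ≈ 3.633

Total count ∑xᵢ = 24 over n = 6 hours.
Gamma is conjugate to the Poisson likelihood: posterior is Gamma(shape = 4.7+24 = 28.7, rate = 1.9+6 = 7.9).
E[λ | data] = 28.7/7.9 = 3.633.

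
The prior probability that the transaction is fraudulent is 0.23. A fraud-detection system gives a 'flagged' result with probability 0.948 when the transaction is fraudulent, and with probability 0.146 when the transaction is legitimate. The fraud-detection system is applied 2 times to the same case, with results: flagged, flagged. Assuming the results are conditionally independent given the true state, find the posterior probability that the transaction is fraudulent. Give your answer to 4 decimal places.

Let H be the event that the transaction is fraudulent; start with P(H) = 0.23. P('flagged'|H) = 0.948, P('flagged'|¬H) = 0.146.
Update on result 1 ('flagged'): P(H) ← 0.948·0.2300 / (0.948·0.2300 + 0.146·0.7700) = 0.21804/0.33046 = 0.6598.
Update on result 2 ('flagged'): P(H) ← 0.948·0.6598 / (0.948·0.6598 + 0.146·0.3402) = 0.62550/0.67517 = 0.9264.

Posterior P(H) ≈ 0.9264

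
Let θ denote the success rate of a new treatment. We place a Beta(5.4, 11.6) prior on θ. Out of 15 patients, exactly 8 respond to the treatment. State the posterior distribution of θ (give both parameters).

The binomial likelihood is conjugate to the Beta prior: with 8 successes and 7 failures, the posterior is Beta(5.4+8, 11.6+7) = Beta(13.4, 18.6).

Posterior: Beta(13.4, 18.6)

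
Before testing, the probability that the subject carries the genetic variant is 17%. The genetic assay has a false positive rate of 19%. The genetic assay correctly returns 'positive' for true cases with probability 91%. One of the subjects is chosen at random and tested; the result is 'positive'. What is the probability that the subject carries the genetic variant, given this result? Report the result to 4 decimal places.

P(H | E) ≈ 0.4952

Let H be the event that the subject carries the genetic variant. P(H) = 0.17, so P(¬H) = 0.83. With E the 'positive' result, P(E|H) = 0.91 and P(E|¬H) = 0.19.
P(E) = 0.91·0.17 + 0.19·0.83 = 0.15470 + 0.15770 = 0.31240.
By Bayes' theorem, P(H|E) = 0.15470 / 0.31240 = 0.4952.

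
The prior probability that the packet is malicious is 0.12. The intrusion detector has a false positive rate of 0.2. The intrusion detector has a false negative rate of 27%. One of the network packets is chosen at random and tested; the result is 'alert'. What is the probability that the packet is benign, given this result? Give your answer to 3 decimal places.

P(¬H | E) ≈ 0.668

Let H be the event that the packet is malicious. P(H) = 0.12, so P(¬H) = 0.88. With E the 'alert' result, P(E|H) = 0.73 and P(E|¬H) = 0.2.
P(E) = 0.73·0.12 + 0.2·0.88 = 0.087600 + 0.17600 = 0.26360.
By Bayes' theorem, P(H|E) = 0.087600 / 0.26360 = 0.332. Hence P(¬H|E) = 1 − 0.332 = 0.668.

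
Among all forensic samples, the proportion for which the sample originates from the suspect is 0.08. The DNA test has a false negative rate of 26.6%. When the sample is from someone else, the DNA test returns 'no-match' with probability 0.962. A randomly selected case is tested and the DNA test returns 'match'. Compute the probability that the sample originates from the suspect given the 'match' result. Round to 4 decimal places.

P(H | E) ≈ 0.6268

Let H be the event that the sample originates from the suspect. P(H) = 0.08, so P(¬H) = 0.92. With E the 'match' result, P(E|H) = 0.734 and P(E|¬H) = 0.038.
P(E) = 0.734·0.08 + 0.038·0.92 = 0.058720 + 0.034960 = 0.093680.
By Bayes' theorem, P(H|E) = 0.058720 / 0.093680 = 0.6268.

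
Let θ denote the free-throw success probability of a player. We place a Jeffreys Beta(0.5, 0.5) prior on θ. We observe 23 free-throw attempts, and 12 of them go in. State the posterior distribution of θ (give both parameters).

The binomial likelihood is conjugate to the Beta prior: with 12 successes and 11 failures, the posterior is Beta(0.5+12, 0.5+11) = Beta(12.5, 11.5).

Posterior: Beta(12.5, 11.5)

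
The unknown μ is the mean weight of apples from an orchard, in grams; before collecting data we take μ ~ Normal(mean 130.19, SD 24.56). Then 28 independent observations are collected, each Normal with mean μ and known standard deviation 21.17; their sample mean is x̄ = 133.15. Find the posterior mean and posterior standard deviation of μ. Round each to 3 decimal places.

Posterior mean ≈ 133.073; posterior SD ≈ 3.949

Prior precision 1/τ₀² = 1/24.56² = 0.00165784; data precision n/σ² = 28/21.17² = 0.0624764.
Posterior precision = 0.00165784 + 0.0624764 = 0.0641343, giving posterior SD = 1/√0.0641343 = 3.949.
Posterior mean = (0.00165784·130.19 + 0.0624764·133.15) / 0.0641343 = 133.073.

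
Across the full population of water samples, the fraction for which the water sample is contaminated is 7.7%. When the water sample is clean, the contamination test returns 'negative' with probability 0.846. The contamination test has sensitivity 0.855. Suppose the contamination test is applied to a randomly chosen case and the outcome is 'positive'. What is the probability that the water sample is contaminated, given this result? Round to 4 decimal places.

P(H | E) ≈ 0.3165

Let H be the event that the water sample is contaminated. P(H) = 0.077, so P(¬H) = 0.923. With E the 'positive' result, P(E|H) = 0.855 and P(E|¬H) = 0.154.
P(E) = 0.855·0.077 + 0.154·0.923 = 0.065835 + 0.14214 = 0.20798.
By Bayes' theorem, P(H|E) = 0.065835 / 0.20798 = 0.3165.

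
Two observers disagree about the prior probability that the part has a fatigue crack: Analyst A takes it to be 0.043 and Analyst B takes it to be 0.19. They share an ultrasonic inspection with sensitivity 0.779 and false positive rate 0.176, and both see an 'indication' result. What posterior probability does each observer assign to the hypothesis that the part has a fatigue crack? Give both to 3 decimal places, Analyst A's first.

Analyst A: 0.166; Analyst B: 0.509

P('+'|H) = 0.779, P('+'|¬H) = 0.176.
Analyst A: numerator 0.779·0.043 = 0.033497; evidence = 0.033497+0.176·0.957 = 0.20193; posterior = 0.166.
Analyst B: numerator 0.779·0.19 = 0.14801; evidence = 0.14801+0.176·0.81 = 0.29057; posterior = 0.509.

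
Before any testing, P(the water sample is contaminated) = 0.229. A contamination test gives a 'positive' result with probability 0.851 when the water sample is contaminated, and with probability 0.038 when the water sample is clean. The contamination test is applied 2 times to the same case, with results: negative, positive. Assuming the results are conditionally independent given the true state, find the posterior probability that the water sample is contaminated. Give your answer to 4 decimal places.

With H the event that the water sample is contaminated, the joint likelihood of the observed sequence is P(data|H) = 0.149·0.851 = 0.12680 and P(data|¬H) = 0.962·0.038 = 0.036556.
Bayes: P(H|data) = 0.229·0.12680 / (0.229·0.12680 + 0.771·0.036556) = 0.029037/0.057222 = 0.5074.

Posterior P(H) ≈ 0.5074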